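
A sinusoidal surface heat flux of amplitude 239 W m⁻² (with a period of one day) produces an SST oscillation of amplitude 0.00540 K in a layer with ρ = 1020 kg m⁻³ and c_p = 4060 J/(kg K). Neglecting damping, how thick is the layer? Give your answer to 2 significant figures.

ω = 2π / 86400 s = 7.27×10^-5 s⁻¹.
Required C = F₀ / (A ω) = 239 / (0.00540 × 7.27×10^-5) = 6.09×10^8 J/(m²·K).
D = C / (ρ c_p) = 6.09×10^8 / (1020 × 4060) = 147 m.

150 m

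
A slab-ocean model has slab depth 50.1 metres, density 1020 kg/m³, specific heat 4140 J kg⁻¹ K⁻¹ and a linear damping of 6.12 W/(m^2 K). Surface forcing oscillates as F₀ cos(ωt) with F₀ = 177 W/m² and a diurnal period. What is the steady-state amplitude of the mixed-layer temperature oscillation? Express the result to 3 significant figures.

0.0115 K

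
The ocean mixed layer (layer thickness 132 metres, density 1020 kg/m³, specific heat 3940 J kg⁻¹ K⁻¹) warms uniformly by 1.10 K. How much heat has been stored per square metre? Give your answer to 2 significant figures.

Areal heat capacity C = ρ c_p D = 1020 × 3940 × 132 = 5.30×10^8 J m⁻² K⁻¹.
ΔQ = C ΔT = 5.30×10^8 × 1.10 = 5.84×10^8 J/m².

5.8×10^8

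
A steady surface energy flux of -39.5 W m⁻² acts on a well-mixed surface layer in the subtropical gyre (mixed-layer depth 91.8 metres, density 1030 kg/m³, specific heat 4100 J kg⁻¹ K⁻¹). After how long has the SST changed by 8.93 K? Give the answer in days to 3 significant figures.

1010 days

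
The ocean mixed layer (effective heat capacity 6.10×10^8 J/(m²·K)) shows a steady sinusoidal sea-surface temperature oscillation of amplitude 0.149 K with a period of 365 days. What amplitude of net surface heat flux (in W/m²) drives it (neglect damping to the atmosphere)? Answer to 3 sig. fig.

Areal heat capacity C = 6.10×10^8 J/(m²·K) (given).
ω = 2π / 3.15×10^7 s = 1.99×10^-7 s⁻¹.
Cω = 6.10×10^8 × 1.99×10^-7 = 122 W/(m²·K).
F₀ = A × Cω = 0.149 × 122 = 18.1 W/m².

18.1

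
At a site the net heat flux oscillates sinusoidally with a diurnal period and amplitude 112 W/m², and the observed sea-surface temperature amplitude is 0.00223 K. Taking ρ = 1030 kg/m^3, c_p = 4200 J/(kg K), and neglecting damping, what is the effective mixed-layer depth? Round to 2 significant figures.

160 m

ω = 2π / 86400 s = 7.27×10^-5 s⁻¹.
Required C = F₀ / (A ω) = 112 / (0.00223 × 7.27×10^-5) = 6.91×10^8 J/(m²·K).
D = C / (ρ c_p) = 6.91×10^8 / (1030 × 4200) = 160 m.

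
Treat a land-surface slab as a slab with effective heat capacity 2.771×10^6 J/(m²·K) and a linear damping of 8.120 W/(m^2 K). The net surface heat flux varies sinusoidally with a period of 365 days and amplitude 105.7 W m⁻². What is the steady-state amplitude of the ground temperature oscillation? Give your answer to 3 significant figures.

Areal heat capacity C = 2.771×10^6 J/(m²·K) (given).
Angular frequency ω = 2π / T = 2π / 3.15×10^7 s = 1.99×10^-7 s⁻¹.
√((Cω)² + λ²) = √((0.552)² + 8.120²) = 8.14 W/(m²·K).
Amplitude A = F₀ / √((Cω)²+λ²) = 105.7 / 8.14 = 13.0 K.

13.0 K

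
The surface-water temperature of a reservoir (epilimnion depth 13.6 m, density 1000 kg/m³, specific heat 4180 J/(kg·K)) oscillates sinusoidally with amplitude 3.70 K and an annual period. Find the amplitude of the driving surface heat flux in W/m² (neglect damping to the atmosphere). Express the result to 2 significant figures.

42

Areal heat capacity C = ρ c_p D = 1000 × 4180 × 13.6 = 5.68×10^7 J m⁻² K⁻¹.
ω = 2π / 3.15×10^7 s = 1.99×10^-7 s⁻¹.
Cω = 5.68×10^7 × 1.99×10^-7 = 11.3 W/(m²·K).
F₀ = A × Cω = 3.70 × 11.3 = 41.9 W/m².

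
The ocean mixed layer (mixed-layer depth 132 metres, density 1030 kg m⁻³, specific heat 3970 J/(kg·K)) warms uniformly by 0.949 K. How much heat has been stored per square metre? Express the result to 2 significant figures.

5.1×10^8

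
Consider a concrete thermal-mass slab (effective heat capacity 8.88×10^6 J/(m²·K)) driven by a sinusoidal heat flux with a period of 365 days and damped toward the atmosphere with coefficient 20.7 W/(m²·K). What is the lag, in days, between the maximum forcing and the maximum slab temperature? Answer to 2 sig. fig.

Areal heat capacity C = 8.88×10^6 J/(m²·K) (given).
ω = 2π / 3.15×10^7 s = 1.99×10^-7 s⁻¹.
Phase lag φ = arctan(Cω/λ) = arctan(1.77/20.7) = 0.0853 rad.
Time lag = φ / ω = 0.0853 / 1.99×10^-7 = 4.28×10^5 s = 4.95 days.

5.0 days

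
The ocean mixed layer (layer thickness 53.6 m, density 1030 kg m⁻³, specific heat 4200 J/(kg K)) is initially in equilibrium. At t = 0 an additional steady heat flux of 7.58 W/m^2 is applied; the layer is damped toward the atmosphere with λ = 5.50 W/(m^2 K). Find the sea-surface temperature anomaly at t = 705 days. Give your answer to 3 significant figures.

Areal heat capacity C = ρ c_p D = 1030 × 4200 × 53.6 = 2.32×10^8 J/(m²·K).
τ = C / λ = 2.32×10^8 / 5.50 = 4.22×10^7 s.
Equilibrium anomaly ΔT_eq = F / λ = 7.58 / 5.50 = 1.38 K.
t = 705 days = 6.09×10^7 s, so t/τ = 1.44.
ΔT(t) = ΔT_eq (1 − e^(−t/τ)) = 1.38 × (1 − e^−1.44) = 1.05 K.

1.05 K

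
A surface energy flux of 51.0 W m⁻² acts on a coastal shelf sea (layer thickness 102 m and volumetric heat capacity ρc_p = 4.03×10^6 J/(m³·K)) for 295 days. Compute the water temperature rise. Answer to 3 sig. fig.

3.16 K

Areal heat capacity C = ρc_p × D = 4.03×10^6 × 102 = 4.11×10^8 J/(m²·K).
Net heat input Q = F Δt = 51.0 × (295 days × 86400 s/day) = 1.30×10^9 J/m².
ΔT = Q / C = 1.30×10^9 / 4.11×10^8 = 3.16 K.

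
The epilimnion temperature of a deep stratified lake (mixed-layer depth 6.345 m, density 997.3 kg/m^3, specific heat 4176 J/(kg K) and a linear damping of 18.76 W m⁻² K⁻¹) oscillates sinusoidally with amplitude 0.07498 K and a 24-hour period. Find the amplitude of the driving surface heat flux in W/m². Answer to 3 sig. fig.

144

Areal heat capacity C = ρ c_p D = 997.3 × 4176 × 6.345 = 2.64×10^7 J/(m²·K).
ω = 2π / 86400 s = 7.27×10^-5 s⁻¹.
√((Cω)² + λ²) = √((1920)² + 18.76²) = 1920 W/(m²·K).
F₀ = A × √((Cω)²+λ²) = 0.07498 × 1920 = 144 W/m².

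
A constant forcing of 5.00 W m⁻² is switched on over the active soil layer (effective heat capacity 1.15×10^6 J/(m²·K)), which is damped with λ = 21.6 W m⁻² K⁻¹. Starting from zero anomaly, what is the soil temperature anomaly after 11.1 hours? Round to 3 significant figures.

Areal heat capacity C = 1.15×10^6 J/(m²·K) (given).
τ = C / λ = 1.15×10^6 / 21.6 = 53200 s.
Equilibrium anomaly ΔT_eq = F / λ = 5.00 / 21.6 = 0.231 K.
t = 11.1 hours = 40000 s, so t/τ = 0.751.
ΔT(t) = ΔT_eq (1 − e^(−t/τ)) = 0.231 × (1 − e^−0.751) = 0.122 K.

0.122 K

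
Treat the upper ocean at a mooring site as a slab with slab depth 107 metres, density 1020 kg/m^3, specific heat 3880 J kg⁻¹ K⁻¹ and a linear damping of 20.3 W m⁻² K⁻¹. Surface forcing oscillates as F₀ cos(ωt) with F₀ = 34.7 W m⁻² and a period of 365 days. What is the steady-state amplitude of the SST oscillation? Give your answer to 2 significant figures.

Areal heat capacity C = ρ c_p D = 1020 × 3880 × 107 = 4.23×10^8 J m⁻² K⁻¹.
Angular frequency ω = 2π / T = 2π / 3.15×10^7 s = 1.99×10^-7 s⁻¹.
√((Cω)² + λ²) = √((84.4)² + 20.3²) = 86.8 W/(m²·K).
Amplitude A = F₀ / √((Cω)²+λ²) = 34.7 / 86.8 = 0.400 K.

0.40 K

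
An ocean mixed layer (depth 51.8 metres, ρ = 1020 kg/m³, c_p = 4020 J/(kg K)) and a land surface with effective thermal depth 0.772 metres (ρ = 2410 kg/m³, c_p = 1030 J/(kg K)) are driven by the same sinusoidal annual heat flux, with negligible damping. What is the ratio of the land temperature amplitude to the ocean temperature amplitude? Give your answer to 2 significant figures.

110

C_ocean = 1020 × 4020 × 51.8 = 2.12×10^8 J/(m²·K).
C_land = 2410 × 1030 × 0.772 = 1.92×10^6 J/(m²·K).
Undamped amplitude ∝ 1/C, so A_land/A_ocean = C_ocean/C_land = 111.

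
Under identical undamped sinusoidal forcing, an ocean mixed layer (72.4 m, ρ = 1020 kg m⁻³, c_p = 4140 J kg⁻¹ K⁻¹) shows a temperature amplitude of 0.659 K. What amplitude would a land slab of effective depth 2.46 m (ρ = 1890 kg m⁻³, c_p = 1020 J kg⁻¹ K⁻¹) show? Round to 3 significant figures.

42.5 K

C_ocean = 3.06×10^8 J/(m²·K); C_land = 4.74×10^6 J/(m²·K).
A ∝ 1/C ⇒ A_land = A_ocean × C_ocean/C_land = 0.659 × 64.5 = 42.5 K.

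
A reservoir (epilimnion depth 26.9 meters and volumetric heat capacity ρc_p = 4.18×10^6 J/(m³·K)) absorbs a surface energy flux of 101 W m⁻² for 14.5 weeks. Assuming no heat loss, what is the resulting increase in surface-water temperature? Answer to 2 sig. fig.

7.9 K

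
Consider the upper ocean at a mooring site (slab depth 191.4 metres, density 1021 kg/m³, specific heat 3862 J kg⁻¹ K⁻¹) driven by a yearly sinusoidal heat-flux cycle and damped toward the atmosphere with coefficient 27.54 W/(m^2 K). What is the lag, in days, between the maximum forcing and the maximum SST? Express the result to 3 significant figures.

Areal heat capacity C = ρ c_p D = 1021 × 3862 × 191.4 = 7.55×10^8 J m⁻² K⁻¹.
ω = 2π / 3.15×10^7 s = 1.99×10^-7 s⁻¹.
Phase lag φ = arctan(Cω/λ) = arctan(150/27.54) = 1.39 rad.
Time lag = φ / ω = 1.39 / 1.99×10^-7 = 6.97×10^6 s = 80.7 days.

80.7 days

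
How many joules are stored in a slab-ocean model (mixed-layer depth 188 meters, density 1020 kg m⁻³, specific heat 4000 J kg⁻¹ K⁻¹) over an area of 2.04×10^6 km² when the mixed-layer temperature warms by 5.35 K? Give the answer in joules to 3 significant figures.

Areal heat capacity C = ρ c_p D = 1020 × 4000 × 188 = 7.67×10^8 J/(m²·K).
Heat per unit area: q = C ΔT = 7.67×10^8 × 5.35 = 4.10×10^9 J/m².
Total heat: Q = q × A = 4.10×10^9 × (2.04×10^6 × 10⁶ m²) = 8.37×10^21 J.

8.37×10^21 J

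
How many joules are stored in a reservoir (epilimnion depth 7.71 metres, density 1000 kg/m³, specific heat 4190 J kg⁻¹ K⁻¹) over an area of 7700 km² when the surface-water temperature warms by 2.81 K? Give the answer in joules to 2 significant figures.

Areal heat capacity C = ρ c_p D = 1000 × 4190 × 7.71 = 3.23×10^7 J m⁻² K⁻¹.
Heat per unit area: q = C ΔT = 3.23×10^7 × 2.81 = 9.08×10^7 J/m².
Total heat: Q = q × A = 9.08×10^7 × (7700 × 10⁶ m²) = 6.99×10^17 J.

7.0×10^17 J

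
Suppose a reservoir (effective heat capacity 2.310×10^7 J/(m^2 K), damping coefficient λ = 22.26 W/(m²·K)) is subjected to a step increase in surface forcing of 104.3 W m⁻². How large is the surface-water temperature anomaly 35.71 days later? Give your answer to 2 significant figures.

Areal heat capacity C = 2.310×10^7 J/(m^2 K) (given).
τ = C / λ = 2.31×10^7 / 22.26 = 1.04×10^6 s.
Equilibrium anomaly ΔT_eq = F / λ = 104.3 / 22.26 = 4.69 K.
t = 35.71 days = 3.09×10^6 s, so t/τ = 2.97.
ΔT(t) = ΔT_eq (1 − e^(−t/τ)) = 4.69 × (1 − e^−2.97) = 4.45 K.

4.4 K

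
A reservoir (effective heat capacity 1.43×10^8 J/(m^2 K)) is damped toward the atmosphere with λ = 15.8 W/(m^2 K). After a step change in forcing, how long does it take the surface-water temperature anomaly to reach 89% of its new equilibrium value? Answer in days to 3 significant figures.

Areal heat capacity C = 1.43×10^8 J/(m^2 K) (given).
τ = C / λ = 1.43×10^8 / 15.8 = 9.05×10^6 s.
Fraction reached: 1 − e^(−t/τ) = 0.89 ⇒ t = −τ ln(1 − 0.89) = τ × 2.21.
t = 2.00×10^7 s = 231 days.

231 days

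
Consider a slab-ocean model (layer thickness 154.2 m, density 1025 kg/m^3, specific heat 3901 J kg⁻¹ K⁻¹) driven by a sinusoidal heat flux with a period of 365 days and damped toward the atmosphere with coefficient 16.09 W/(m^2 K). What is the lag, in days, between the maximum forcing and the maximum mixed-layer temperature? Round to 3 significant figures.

83.7 days

Areal heat capacity C = ρ c_p D = 1025 × 3901 × 154.2 = 6.17×10^8 J/(m^2 K).
ω = 2π / 3.15×10^7 s = 1.99×10^-7 s⁻¹.
Phase lag φ = arctan(Cω/λ) = arctan(123/16.09) = 1.44 rad.
Time lag = φ / ω = 1.44 / 1.99×10^-7 = 7.23×10^6 s = 83.7 days.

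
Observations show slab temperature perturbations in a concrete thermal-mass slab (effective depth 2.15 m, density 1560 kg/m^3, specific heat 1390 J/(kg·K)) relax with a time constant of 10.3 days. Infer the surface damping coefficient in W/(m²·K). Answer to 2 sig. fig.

Areal heat capacity C = ρ c_p D = 1560 × 1390 × 2.15 = 4.66×10^6 J/(m^2 K).
τ = 10.3 days = 8.90×10^5 s.
λ = C / τ = 4.66×10^6 / 8.90×10^5 = 5.24 W/(m²·K).

5.2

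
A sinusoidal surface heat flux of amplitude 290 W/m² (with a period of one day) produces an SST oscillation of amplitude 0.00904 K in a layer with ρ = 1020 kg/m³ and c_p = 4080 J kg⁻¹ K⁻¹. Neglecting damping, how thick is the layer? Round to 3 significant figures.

ω = 2π / 86400 s = 7.27×10^-5 s⁻¹.
Required C = F₀ / (A ω) = 290 / (0.00904 × 7.27×10^-5) = 4.41×10^8 J/(m²·K).
D = C / (ρ c_p) = 4.41×10^8 / (1020 × 4080) = 106 m.

106 m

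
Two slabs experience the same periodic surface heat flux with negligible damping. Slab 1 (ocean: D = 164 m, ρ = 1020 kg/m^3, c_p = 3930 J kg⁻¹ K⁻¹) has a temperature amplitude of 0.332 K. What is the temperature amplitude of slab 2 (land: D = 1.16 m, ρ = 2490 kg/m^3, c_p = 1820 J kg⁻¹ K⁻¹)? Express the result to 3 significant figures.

41.5 K

C_ocean = 6.57×10^8 J/(m²·K); C_land = 5.26×10^6 J/(m²·K).
A ∝ 1/C ⇒ A_land = A_ocean × C_ocean/C_land = 0.332 × 125 = 41.5 K.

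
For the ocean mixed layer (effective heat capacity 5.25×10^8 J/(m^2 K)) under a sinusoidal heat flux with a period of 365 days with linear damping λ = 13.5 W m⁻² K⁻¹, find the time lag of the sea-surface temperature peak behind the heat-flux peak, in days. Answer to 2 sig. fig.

84 days

Areal heat capacity C = 5.25×10^8 J/(m^2 K) (given).
ω = 2π / 3.15×10^7 s = 1.99×10^-7 s⁻¹.
Phase lag φ = arctan(Cω/λ) = arctan(105/13.5) = 1.44 rad.
Time lag = φ / ω = 1.44 / 1.99×10^-7 = 7.24×10^6 s = 83.8 days.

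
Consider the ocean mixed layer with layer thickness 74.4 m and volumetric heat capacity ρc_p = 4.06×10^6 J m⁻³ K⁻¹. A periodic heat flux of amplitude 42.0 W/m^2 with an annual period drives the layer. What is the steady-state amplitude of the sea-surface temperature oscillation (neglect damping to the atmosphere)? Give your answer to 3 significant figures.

Areal heat capacity C = ρc_p × D = 4.06×10^6 × 74.4 = 3.02×10^8 J/(m^2 K).
Angular frequency ω = 2π / T = 2π / 3.15×10^7 s = 1.99×10^-7 s⁻¹.
Cω = 3.02×10^8 × 1.99×10^-7 = 60.2 W/(m²·K).
Amplitude A = F₀ / (Cω) = 42.0 / 60.2 = 0.698 K.

0.698 K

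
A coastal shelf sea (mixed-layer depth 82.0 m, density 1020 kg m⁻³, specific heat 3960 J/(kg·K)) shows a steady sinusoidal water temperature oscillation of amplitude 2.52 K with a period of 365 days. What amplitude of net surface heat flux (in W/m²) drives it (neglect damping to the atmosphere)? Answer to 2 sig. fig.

Areal heat capacity C = ρ c_p D = 1020 × 3960 × 82.0 = 3.31×10^8 J/(m²·K).
ω = 2π / 3.15×10^7 s = 1.99×10^-7 s⁻¹.
Cω = 3.31×10^8 × 1.99×10^-7 = 66.0 W/(m²·K).
F₀ = A × Cω = 2.52 × 66.0 = 166 W/m².

170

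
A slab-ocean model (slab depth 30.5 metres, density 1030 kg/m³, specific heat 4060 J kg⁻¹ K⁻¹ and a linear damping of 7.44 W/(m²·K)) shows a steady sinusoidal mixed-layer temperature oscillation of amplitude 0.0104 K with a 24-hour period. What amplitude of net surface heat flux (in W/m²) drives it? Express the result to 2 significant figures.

96

Areal heat capacity C = ρ c_p D = 1030 × 4060 × 30.5 = 1.28×10^8 J m⁻² K⁻¹.
ω = 2π / 86400 s = 7.27×10^-5 s⁻¹.
√((Cω)² + λ²) = √((9280)² + 7.44²) = 9280 W/(m²·K).
F₀ = A × √((Cω)²+λ²) = 0.0104 × 9280 = 96.5 W/m².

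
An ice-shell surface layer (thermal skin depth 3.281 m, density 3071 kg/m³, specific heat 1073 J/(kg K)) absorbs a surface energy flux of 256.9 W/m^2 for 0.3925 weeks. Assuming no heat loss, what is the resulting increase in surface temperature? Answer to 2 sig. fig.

Areal heat capacity C = ρ c_p D = 3071 × 1073 × 3.281 = 1.08×10^7 J m⁻² K⁻¹.
Net heat input Q = F Δt = 256.9 × (0.3925 weeks × 6.048×10^5 s/week) = 6.10×10^7 J/m².
ΔT = Q / C = 6.10×10^7 / 1.08×10^7 = 5.64 K.

5.6 K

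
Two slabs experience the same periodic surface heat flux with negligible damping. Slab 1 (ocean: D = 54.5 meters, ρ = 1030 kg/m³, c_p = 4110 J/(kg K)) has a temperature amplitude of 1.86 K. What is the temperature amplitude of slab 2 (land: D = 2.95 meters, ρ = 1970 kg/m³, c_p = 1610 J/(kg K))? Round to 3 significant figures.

45.9 K

C_ocean = 2.31×10^8 J/(m²·K); C_land = 9.36×10^6 J/(m²·K).
A ∝ 1/C ⇒ A_land = A_ocean × C_ocean/C_land = 1.86 × 24.7 = 45.9 K.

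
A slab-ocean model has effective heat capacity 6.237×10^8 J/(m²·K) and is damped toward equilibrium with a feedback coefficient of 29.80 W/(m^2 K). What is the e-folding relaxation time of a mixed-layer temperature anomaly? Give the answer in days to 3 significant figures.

242 days

Areal heat capacity C = 6.237×10^8 J/(m²·K) (given).
Relaxation time τ = C / λ = 6.24×10^8 / 29.80 = 2.09×10^7 s.
In days: 2.09×10^7 s / (86400 s/day) = 242 days.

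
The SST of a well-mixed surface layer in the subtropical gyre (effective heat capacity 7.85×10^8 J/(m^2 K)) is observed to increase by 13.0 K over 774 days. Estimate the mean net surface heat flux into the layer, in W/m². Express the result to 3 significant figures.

Areal heat capacity C = 7.85×10^8 J/(m^2 K) (given).
Required heat per unit area: Q = C ΔT = 7.85×10^8 × 13.0 = 1.02×10^10 J/m².
Flux F = Q / Δt = 1.02×10^10 / 6.69×10^7 s = 153 W/m².

153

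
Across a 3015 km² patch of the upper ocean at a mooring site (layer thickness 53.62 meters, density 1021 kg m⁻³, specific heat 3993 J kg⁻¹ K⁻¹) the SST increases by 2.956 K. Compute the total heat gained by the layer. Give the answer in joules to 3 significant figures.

Areal heat capacity C = ρ c_p D = 1021 × 3993 × 53.62 = 2.19×10^8 J/(m²·K).
Heat per unit area: q = C ΔT = 2.19×10^8 × 2.956 = 6.46×10^8 J/m².
Total heat: Q = q × A = 6.46×10^8 × (3015 × 10⁶ m²) = 1.95×10^18 J.

1.95×10^18 J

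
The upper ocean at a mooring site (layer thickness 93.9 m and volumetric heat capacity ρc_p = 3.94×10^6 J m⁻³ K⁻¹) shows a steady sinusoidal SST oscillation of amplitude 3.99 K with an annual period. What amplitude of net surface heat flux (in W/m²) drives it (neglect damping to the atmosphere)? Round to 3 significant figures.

Areal heat capacity C = ρc_p × D = 3.94×10^6 × 93.9 = 3.70×10^8 J/(m²·K).
ω = 2π / 3.15×10^7 s = 1.99×10^-7 s⁻¹.
Cω = 3.70×10^8 × 1.99×10^-7 = 73.7 W/(m²·K).
F₀ = A × Cω = 3.99 × 73.7 = 294 W/m².

294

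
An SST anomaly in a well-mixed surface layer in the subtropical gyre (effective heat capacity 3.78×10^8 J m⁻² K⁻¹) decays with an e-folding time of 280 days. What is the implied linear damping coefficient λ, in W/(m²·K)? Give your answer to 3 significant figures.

15.6

Areal heat capacity C = 3.78×10^8 J m⁻² K⁻¹ (given).
τ = 280 days = 2.42×10^7 s.
λ = C / τ = 3.78×10^8 / 2.42×10^7 = 15.6 W/(m²·K).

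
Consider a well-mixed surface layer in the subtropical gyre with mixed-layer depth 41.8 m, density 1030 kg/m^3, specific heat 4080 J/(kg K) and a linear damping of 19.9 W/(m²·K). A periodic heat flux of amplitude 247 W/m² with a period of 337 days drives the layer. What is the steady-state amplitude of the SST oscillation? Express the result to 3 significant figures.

5.77 K

Areal heat capacity C = ρ c_p D = 1030 × 4080 × 41.8 = 1.76×10^8 J/(m^2 K).
Angular frequency ω = 2π / T = 2π / 2.91×10^7 s = 2.16×10^-7 s⁻¹.
√((Cω)² + λ²) = √((37.9)² + 19.9²) = 42.8 W/(m²·K).
Amplitude A = F₀ / √((Cω)²+λ²) = 247 / 42.8 = 5.77 K.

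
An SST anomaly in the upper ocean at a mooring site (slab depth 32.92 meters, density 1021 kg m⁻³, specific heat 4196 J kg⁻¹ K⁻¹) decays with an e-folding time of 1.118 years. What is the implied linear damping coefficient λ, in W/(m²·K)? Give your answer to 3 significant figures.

Areal heat capacity C = ρ c_p D = 1021 × 4196 × 32.92 = 1.41×10^8 J/(m²·K).
τ = 1.118 years = 3.53×10^7 s.
λ = C / τ = 1.41×10^8 / 3.53×10^7 = 4.00 W/(m²·K).

4.00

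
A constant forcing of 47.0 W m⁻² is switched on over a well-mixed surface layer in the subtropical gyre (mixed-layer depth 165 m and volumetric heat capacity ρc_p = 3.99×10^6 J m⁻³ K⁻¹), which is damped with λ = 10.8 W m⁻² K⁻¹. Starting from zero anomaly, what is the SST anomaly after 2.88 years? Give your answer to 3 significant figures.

Areal heat capacity C = ρc_p × D = 3.99×10^6 × 165 = 6.58×10^8 J/(m²·K).
τ = C / λ = 6.58×10^8 / 10.8 = 6.10×10^7 s.
Equilibrium anomaly ΔT_eq = F / λ = 47.0 / 10.8 = 4.35 K.
t = 2.88 years = 9.09×10^7 s, so t/τ = 1.49.
ΔT(t) = ΔT_eq (1 − e^(−t/τ)) = 4.35 × (1 − e^−1.49) = 3.37 K.

3.37 K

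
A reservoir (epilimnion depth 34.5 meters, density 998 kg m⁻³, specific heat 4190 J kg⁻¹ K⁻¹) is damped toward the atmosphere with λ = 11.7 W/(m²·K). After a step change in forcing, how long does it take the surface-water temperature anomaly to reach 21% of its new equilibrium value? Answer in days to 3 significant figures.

Areal heat capacity C = ρ c_p D = 998 × 4190 × 34.5 = 1.44×10^8 J/(m^2 K).
τ = C / λ = 1.44×10^8 / 11.7 = 1.23×10^7 s.
Fraction reached: 1 − e^(−t/τ) = 0.21 ⇒ t = −τ ln(1 − 0.21) = τ × 0.236.
t = 2.91×10^6 s = 33.6 days.

33.6 days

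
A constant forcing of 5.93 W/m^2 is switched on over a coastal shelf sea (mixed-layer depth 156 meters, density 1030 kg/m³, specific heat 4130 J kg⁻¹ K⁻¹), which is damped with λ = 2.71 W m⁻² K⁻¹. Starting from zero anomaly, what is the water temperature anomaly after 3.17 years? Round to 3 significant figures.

Areal heat capacity C = ρ c_p D = 1030 × 4130 × 156 = 6.64×10^8 J/(m²·K).
τ = C / λ = 6.64×10^8 / 2.71 = 2.45×10^8 s.
Equilibrium anomaly ΔT_eq = F / λ = 5.93 / 2.71 = 2.19 K.
t = 3.17 years = 1.00×10^8 s, so t/τ = 0.409.
ΔT(t) = ΔT_eq (1 − e^(−t/τ)) = 2.19 × (1 − e^−0.409) = 0.734 K.

0.734 K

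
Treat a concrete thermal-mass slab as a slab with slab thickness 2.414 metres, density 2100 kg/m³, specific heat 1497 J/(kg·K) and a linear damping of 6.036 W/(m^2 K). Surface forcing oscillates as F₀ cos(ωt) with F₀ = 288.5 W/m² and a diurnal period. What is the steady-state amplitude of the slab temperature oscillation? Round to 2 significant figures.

Areal heat capacity C = ρ c_p D = 2100 × 1497 × 2.414 = 7.59×10^6 J/(m²·K).
Angular frequency ω = 2π / T = 2π / 86400 s = 7.27×10^-5 s⁻¹.
√((Cω)² + λ²) = √((552)² + 6.036²) = 552 W/(m²·K).
Amplitude A = F₀ / √((Cω)²+λ²) = 288.5 / 552 = 0.523 K.

0.52 K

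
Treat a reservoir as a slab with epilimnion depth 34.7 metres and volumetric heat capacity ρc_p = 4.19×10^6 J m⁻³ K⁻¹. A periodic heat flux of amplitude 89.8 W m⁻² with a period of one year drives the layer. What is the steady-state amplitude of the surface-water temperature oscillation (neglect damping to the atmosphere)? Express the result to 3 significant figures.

3.10 K

Areal heat capacity C = ρc_p × D = 4.19×10^6 × 34.7 = 1.45×10^8 J m⁻² K⁻¹.
Angular frequency ω = 2π / T = 2π / 3.15×10^7 s = 1.99×10^-7 s⁻¹.
Cω = 1.45×10^8 × 1.99×10^-7 = 29.0 W/(m²·K).
Amplitude A = F₀ / (Cω) = 89.8 / 29.0 = 3.10 K.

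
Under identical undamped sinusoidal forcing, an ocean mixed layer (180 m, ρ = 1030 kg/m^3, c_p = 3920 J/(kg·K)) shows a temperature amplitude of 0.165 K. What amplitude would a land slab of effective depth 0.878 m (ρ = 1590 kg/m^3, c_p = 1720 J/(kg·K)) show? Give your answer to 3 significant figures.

C_ocean = 7.27×10^8 J/(m²·K); C_land = 2.40×10^6 J/(m²·K).
A ∝ 1/C ⇒ A_land = A_ocean × C_ocean/C_land = 0.165 × 303 = 49.9 K.

49.9 K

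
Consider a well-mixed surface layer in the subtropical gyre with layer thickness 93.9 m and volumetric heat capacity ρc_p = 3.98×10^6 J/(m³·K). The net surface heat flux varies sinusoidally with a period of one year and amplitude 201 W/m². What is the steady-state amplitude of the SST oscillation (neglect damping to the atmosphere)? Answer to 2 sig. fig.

2.7 K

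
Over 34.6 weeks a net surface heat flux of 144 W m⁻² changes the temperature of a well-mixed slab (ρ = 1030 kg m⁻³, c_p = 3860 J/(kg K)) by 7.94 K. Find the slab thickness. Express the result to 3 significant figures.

Heat input Q = F Δt = 144 × 2.09×10^7 s = 3.01×10^9 J/m².
Required areal heat capacity C = Q / ΔT = 3.80×10^8 J/(m²·K).
Depth D = C / (ρ c_p) = 3.80×10^8 / (1030 × 3860) = 95.5 m.

95.5 m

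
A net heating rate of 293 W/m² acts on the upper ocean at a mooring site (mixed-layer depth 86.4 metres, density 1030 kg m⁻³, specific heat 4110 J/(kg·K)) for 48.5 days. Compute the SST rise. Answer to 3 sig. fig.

3.36 K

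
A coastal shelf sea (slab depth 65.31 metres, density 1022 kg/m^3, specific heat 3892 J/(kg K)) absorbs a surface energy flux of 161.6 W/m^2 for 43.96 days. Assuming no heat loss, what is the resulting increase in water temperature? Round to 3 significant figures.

Areal heat capacity C = ρ c_p D = 1022 × 3892 × 65.31 = 2.60×10^8 J/(m^2 K).
Net heat input Q = F Δt = 161.6 × (43.96 days × 86400 s/day) = 6.14×10^8 J/m².
ΔT = Q / C = 6.14×10^8 / 2.60×10^8 = 2.36 K.

2.36 K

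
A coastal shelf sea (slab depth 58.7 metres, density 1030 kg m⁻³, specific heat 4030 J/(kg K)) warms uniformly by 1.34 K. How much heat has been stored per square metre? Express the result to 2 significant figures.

3.3×10^8

Areal heat capacity C = ρ c_p D = 1030 × 4030 × 58.7 = 2.44×10^8 J/(m^2 K).
ΔQ = C ΔT = 2.44×10^8 × 1.34 = 3.27×10^8 J/m².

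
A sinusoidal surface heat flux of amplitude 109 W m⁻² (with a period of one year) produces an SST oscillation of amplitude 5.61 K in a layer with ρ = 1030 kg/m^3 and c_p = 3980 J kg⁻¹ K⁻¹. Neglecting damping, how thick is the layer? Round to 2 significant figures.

24 m

ω = 2π / 3.15×10^7 s = 1.99×10^-7 s⁻¹.
Required C = F₀ / (A ω) = 109 / (5.61 × 1.99×10^-7) = 9.75×10^7 J/(m²·K).
D = C / (ρ c_p) = 9.75×10^7 / (1030 × 3980) = 23.8 m.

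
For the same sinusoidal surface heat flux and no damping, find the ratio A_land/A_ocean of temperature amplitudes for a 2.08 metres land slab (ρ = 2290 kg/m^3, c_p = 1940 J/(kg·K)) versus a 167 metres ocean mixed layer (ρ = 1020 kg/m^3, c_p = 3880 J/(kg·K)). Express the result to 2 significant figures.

C_ocean = 1020 × 3880 × 167 = 6.61×10^8 J/(m²·K).
C_land = 2290 × 1940 × 2.08 = 9.24×10^6 J/(m²·K).
Undamped amplitude ∝ 1/C, so A_land/A_ocean = C_ocean/C_land = 71.5.

72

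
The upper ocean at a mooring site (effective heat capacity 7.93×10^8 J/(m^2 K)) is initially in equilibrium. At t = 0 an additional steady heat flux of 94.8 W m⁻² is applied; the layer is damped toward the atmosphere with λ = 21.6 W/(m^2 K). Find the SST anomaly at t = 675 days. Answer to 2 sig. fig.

3.5 K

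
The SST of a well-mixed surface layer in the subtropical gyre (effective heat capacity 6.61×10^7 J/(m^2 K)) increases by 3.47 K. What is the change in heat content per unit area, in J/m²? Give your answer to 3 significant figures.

Areal heat capacity C = 6.61×10^7 J/(m^2 K) (given).
ΔQ = C ΔT = 6.61×10^7 × 3.47 = 2.29×10^8 J/m².

2.29×10^8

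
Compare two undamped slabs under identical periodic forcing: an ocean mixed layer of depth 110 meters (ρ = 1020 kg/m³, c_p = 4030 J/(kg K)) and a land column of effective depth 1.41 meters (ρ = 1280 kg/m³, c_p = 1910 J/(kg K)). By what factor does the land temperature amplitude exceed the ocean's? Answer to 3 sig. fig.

C_ocean = 1020 × 4030 × 110 = 4.52×10^8 J/(m²·K).
C_land = 1280 × 1910 × 1.41 = 3.45×10^6 J/(m²·K).
Undamped amplitude ∝ 1/C, so A_land/A_ocean = C_ocean/C_land = 131.

131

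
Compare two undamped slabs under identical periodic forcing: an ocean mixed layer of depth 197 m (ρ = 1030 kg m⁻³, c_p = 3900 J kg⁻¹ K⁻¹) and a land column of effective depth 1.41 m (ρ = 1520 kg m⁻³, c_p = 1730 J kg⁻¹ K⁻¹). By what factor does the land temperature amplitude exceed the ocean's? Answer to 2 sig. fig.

C_ocean = 1030 × 3900 × 197 = 7.91×10^8 J/(m²·K).
C_land = 1520 × 1730 × 1.41 = 3.71×10^6 J/(m²·K).
Undamped amplitude ∝ 1/C, so A_land/A_ocean = C_ocean/C_land = 213.

210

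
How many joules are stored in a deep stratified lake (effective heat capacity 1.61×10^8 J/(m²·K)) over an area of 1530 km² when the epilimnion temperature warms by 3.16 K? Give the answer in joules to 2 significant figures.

7.8×10^17 J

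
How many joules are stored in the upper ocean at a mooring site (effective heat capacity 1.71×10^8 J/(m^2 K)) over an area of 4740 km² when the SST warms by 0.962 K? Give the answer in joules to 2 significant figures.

Areal heat capacity C = 1.71×10^8 J/(m^2 K) (given).
Heat per unit area: q = C ΔT = 1.71×10^8 × 0.962 = 1.65×10^8 J/m².
Total heat: Q = q × A = 1.65×10^8 × (4740 × 10⁶ m²) = 7.80×10^17 J.

7.8×10^17 J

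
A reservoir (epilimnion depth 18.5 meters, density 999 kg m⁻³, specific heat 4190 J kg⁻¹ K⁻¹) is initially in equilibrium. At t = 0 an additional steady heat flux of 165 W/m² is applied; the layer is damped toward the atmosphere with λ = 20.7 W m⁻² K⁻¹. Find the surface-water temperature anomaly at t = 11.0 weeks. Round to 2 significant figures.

6.6 K

Areal heat capacity C = ρ c_p D = 999 × 4190 × 18.5 = 7.74×10^7 J/(m^2 K).
τ = C / λ = 7.74×10^7 / 20.7 = 3.74×10^6 s.
Equilibrium anomaly ΔT_eq = F / λ = 165 / 20.7 = 7.97 K.
t = 11.0 weeks = 6.65×10^6 s, so t/τ = 1.78.
ΔT(t) = ΔT_eq (1 − e^(−t/τ)) = 7.97 × (1 − e^−1.78) = 6.62 K.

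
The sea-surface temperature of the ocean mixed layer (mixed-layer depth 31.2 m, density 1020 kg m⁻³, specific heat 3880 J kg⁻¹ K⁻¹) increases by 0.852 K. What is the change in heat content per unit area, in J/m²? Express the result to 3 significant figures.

Areal heat capacity C = ρ c_p D = 1020 × 3880 × 31.2 = 1.23×10^8 J m⁻² K⁻¹.
ΔQ = C ΔT = 1.23×10^8 × 0.852 = 1.05×10^8 J/m².

1.05×10^8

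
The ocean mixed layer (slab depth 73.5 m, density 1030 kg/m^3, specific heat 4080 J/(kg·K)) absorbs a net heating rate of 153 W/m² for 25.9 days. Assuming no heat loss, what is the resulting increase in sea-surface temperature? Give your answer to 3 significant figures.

1.11 K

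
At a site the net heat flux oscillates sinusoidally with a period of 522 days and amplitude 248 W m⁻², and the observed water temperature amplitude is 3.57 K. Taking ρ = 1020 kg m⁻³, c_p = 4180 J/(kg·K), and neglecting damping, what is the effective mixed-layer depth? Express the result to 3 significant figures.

117 m

ω = 2π / 4.51×10^7 s = 1.39×10^-7 s⁻¹.
Required C = F₀ / (A ω) = 248 / (3.57 × 1.39×10^-7) = 4.99×10^8 J/(m²·K).
D = C / (ρ c_p) = 4.99×10^8 / (1020 × 4180) = 117 m.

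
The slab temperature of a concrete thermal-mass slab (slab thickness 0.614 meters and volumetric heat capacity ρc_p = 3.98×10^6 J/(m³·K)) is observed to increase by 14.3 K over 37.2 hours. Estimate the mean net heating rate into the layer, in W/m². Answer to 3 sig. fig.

261

Areal heat capacity C = ρc_p × D = 3.98×10^6 × 0.614 = 2.44×10^6 J/(m²·K).
Required heat per unit area: Q = C ΔT = 2.44×10^6 × 14.3 = 3.49×10^7 J/m².
Flux F = Q / Δt = 3.49×10^7 / 1.34×10^5 s = 261 W/m².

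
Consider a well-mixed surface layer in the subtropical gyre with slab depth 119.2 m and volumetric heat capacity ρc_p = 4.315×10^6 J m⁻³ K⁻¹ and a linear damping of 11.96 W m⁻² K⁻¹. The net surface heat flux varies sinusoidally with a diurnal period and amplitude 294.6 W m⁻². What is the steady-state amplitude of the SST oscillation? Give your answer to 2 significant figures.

0.0079 K

Areal heat capacity C = ρc_p × D = 4.315×10^6 × 119.2 = 5.14×10^8 J/(m²·K).
Angular frequency ω = 2π / T = 2π / 86400 s = 7.27×10^-5 s⁻¹.
√((Cω)² + λ²) = √((37400)² + 11.96²) = 37400 W/(m²·K).
Amplitude A = F₀ / √((Cω)²+λ²) = 294.6 / 37400 = 0.00788 K.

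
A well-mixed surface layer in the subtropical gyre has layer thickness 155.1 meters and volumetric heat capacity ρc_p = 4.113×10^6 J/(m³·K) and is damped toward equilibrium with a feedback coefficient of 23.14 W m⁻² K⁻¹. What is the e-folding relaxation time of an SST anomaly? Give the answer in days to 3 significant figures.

319 days

Areal heat capacity C = ρc_p × D = 4.113×10^6 × 155.1 = 6.38×10^8 J/(m²·K).
Relaxation time τ = C / λ = 6.38×10^8 / 23.14 = 2.76×10^7 s.
In days: 2.76×10^7 s / (86400 s/day) = 319 days.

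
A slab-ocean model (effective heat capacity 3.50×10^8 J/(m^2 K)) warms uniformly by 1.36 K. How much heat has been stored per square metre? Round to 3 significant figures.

4.76×10^8

Areal heat capacity C = 3.50×10^8 J/(m^2 K) (given).
ΔQ = C ΔT = 3.50×10^8 × 1.36 = 4.76×10^8 J/m².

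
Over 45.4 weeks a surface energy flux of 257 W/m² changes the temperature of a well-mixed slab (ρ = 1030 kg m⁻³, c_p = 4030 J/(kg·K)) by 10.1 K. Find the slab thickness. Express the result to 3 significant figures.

168 m

Heat input Q = F Δt = 257 × 2.75×10^7 s = 7.06×10^9 J/m².
Required areal heat capacity C = Q / ΔT = 6.99×10^8 J/(m²·K).
Depth D = C / (ρ c_p) = 6.99×10^8 / (1030 × 4030) = 168 m.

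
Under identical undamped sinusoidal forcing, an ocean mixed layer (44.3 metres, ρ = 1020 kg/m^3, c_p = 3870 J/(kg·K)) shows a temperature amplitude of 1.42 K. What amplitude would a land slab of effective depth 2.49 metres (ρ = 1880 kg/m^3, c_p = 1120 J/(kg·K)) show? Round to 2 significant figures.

C_ocean = 1.75×10^8 J/(m²·K); C_land = 5.24×10^6 J/(m²·K).
A ∝ 1/C ⇒ A_land = A_ocean × C_ocean/C_land = 1.42 × 33.4 = 47.4 K.

47 K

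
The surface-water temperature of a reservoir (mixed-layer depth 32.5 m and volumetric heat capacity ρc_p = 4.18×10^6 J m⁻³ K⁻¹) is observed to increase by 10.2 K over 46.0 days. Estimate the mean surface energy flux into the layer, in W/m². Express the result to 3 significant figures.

349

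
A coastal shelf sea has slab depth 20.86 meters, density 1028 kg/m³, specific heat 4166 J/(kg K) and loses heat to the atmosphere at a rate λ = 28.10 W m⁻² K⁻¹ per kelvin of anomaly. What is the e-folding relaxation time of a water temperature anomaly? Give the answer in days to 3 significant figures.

36.8 days

Areal heat capacity C = ρ c_p D = 1028 × 4166 × 20.86 = 8.93×10^7 J/(m^2 K).
Relaxation time τ = C / λ = 8.93×10^7 / 28.10 = 3.18×10^6 s.
In days: 3.18×10^6 s / (86400 s/day) = 36.8 days.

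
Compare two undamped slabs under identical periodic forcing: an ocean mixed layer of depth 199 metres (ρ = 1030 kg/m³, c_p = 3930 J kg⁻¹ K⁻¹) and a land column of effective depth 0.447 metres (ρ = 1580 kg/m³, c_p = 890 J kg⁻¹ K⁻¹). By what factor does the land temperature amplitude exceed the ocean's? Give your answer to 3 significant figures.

1280

C_ocean = 1030 × 3930 × 199 = 8.06×10^8 J/(m²·K).
C_land = 1580 × 890 × 0.447 = 6.29×10^5 J/(m²·K).
Undamped amplitude ∝ 1/C, so A_land/A_ocean = C_ocean/C_land = 1280.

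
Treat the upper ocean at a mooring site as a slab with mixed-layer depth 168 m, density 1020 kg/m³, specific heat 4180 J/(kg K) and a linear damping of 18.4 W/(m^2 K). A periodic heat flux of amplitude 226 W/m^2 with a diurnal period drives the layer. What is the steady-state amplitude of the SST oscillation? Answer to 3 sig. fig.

0.00434 K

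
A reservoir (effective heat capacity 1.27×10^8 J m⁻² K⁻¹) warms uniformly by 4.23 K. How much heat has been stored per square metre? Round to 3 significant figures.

Areal heat capacity C = 1.27×10^8 J m⁻² K⁻¹ (given).
ΔQ = C ΔT = 1.27×10^8 × 4.23 = 5.37×10^8 J/m².

5.37×10^8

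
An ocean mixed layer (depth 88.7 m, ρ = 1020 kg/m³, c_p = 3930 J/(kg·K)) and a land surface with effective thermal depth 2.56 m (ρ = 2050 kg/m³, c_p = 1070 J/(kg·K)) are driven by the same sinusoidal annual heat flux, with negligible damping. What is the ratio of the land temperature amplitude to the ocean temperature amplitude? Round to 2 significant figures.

C_ocean = 1020 × 3930 × 88.7 = 3.56×10^8 J/(m²·K).
C_land = 2050 × 1070 × 2.56 = 5.62×10^6 J/(m²·K).
Undamped amplitude ∝ 1/C, so A_land/A_ocean = C_ocean/C_land = 63.3.

63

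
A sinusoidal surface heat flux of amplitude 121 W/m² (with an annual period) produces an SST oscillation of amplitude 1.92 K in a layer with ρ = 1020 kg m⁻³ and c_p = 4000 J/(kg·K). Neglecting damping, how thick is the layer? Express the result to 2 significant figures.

ω = 2π / 3.15×10^7 s = 1.99×10^-7 s⁻¹.
Required C = F₀ / (A ω) = 121 / (1.92 × 1.99×10^-7) = 3.16×10^8 J/(m²·K).
D = C / (ρ c_p) = 3.16×10^8 / (1020 × 4000) = 77.5 m.

78 m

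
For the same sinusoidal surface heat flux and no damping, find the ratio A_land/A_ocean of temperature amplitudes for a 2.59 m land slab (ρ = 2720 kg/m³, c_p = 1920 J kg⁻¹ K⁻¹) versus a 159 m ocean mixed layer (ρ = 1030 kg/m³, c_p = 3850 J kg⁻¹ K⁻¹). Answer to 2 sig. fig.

C_ocean = 1030 × 3850 × 159 = 6.31×10^8 J/(m²·K).
C_land = 2720 × 1920 × 2.59 = 1.35×10^7 J/(m²·K).
Undamped amplitude ∝ 1/C, so A_land/A_ocean = C_ocean/C_land = 46.6.

47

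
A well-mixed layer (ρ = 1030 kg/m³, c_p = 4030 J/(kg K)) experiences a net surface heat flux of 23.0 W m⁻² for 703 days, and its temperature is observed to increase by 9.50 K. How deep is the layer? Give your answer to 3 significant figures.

35.4 m

Heat input Q = F Δt = 23.0 × 6.07×10^7 s = 1.40×10^9 J/m².
Required areal heat capacity C = Q / ΔT = 1.47×10^8 J/(m²·K).
Depth D = C / (ρ c_p) = 1.47×10^8 / (1030 × 4030) = 35.4 m.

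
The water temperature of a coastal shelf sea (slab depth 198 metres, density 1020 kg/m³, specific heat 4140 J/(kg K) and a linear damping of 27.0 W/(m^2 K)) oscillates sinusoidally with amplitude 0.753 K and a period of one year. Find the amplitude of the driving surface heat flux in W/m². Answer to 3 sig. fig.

Areal heat capacity C = ρ c_p D = 1020 × 4140 × 198 = 8.36×10^8 J m⁻² K⁻¹.
ω = 2π / 3.15×10^7 s = 1.99×10^-7 s⁻¹.
√((Cω)² + λ²) = √((167)² + 27.0²) = 169 W/(m²·K).
F₀ = A × √((Cω)²+λ²) = 0.753 × 169 = 127 W/m².

127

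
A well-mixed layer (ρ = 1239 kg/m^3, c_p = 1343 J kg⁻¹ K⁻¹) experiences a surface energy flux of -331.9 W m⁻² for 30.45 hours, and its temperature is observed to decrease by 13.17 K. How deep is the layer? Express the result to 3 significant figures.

Heat input Q = F Δt = -331.9 × 1.10×10^5 s = -3.64×10^7 J/m².
Required areal heat capacity C = Q / ΔT = 2.76×10^6 J/(m²·K).
Depth D = C / (ρ c_p) = 2.76×10^6 / (1239 × 1343) = 1.66 m.

1.66 m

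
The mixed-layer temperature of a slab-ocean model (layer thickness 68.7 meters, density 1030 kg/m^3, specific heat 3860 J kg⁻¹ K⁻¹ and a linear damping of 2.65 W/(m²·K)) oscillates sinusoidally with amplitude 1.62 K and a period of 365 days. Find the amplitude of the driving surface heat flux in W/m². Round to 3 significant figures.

88.3

Areal heat capacity C = ρ c_p D = 1030 × 3860 × 68.7 = 2.73×10^8 J m⁻² K⁻¹.
ω = 2π / 3.15×10^7 s = 1.99×10^-7 s⁻¹.
√((Cω)² + λ²) = √((54.4)² + 2.65²) = 54.5 W/(m²·K).
F₀ = A × √((Cω)²+λ²) = 1.62 × 54.5 = 88.3 W/m².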